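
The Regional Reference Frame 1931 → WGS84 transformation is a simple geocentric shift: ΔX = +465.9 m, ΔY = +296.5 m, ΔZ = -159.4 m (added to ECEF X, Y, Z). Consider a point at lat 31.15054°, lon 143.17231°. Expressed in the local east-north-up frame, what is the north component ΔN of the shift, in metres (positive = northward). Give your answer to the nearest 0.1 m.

At φ = 31.15054°, λ = 143.17231°: sin φ = 0.517288, cos φ = 0.855811, sin λ = 0.599411, cos λ = -0.800442.
ΔN = −sin φ cos λ·ΔX − sin φ sin λ·ΔY + cos φ·ΔZ = −(0.517288)(-0.800442)(465.9) − (0.517288)(0.599411)(296.5) + (0.855811)(-159.4) = -35.44 m.

ΔN = -35.4 m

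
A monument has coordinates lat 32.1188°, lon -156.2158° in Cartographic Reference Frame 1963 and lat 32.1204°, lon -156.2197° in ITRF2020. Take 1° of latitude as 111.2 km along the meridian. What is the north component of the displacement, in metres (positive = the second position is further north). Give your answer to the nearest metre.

ΔN = 178 m

Δφ = 32.1204° − 32.1188° = +0.0016°; Δλ = -156.2197° − -156.2158° = -0.0039°.
ΔN = Δφ × 111200 = 177.9 m; ΔE = Δλ × 111200 × cos(32.1188°) = -0.0039 × 111200 × 0.846948 = -367.3 m.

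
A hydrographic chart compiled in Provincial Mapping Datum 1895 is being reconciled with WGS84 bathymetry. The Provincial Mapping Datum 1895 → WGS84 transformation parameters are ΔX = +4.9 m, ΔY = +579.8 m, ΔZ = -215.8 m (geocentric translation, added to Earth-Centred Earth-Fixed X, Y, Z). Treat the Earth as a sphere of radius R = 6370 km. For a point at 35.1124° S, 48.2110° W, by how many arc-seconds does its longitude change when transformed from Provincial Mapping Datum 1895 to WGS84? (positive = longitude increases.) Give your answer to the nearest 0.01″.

sin φ = -0.575182, cos φ = 0.818025, sin λ = -0.745604, cos λ = 0.666389.
East component: ΔE = −sin λ·ΔX + cos λ·ΔY = −(-0.745604)(4.9) + (0.666389)(579.8) = 390.03 m.
1° of latitude spans πR/180 = 111177 m; at latitude φ, 1° of longitude spans that × cos φ = 90946.0 m, so Δλ = 390.03 / 90946.0 × 3600 = 15.439″.

Δλ = 15.44″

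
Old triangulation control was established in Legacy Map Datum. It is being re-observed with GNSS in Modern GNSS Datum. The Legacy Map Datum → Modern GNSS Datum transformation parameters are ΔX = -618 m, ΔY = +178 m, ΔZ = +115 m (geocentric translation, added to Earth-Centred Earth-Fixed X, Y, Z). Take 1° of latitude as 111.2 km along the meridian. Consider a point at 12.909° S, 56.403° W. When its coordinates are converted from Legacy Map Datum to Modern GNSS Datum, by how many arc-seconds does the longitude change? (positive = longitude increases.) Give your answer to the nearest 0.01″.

Δλ = -13.83″

sin φ = -0.223403, cos φ = 0.974726, sin λ = -0.832950, cos λ = 0.553348.
East component: ΔE = −sin λ·ΔX + cos λ·ΔY = −(-0.832950)(-618) + (0.553348)(178) = -416.27 m.
1° of latitude spans 111200 m; at latitude φ, 1° of longitude spans that × cos φ = 108389.5 m, so Δλ = -416.27 / 108389.5 × 3600 = -13.826″.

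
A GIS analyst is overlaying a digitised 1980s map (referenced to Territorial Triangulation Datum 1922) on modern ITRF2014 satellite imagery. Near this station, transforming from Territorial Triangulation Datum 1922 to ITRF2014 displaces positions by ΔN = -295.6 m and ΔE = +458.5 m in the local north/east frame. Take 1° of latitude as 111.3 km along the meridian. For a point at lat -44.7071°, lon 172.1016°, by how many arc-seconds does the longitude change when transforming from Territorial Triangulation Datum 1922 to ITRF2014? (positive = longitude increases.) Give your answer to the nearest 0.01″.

Δλ = 20.87″

At latitude -44.7071°, cos φ = 0.710712.
1° of longitude at this latitude = 111.3 × cos φ = 79.10 km, so Δλ = 458.5 / 79102.3 = 0.0057963° = 20.867″.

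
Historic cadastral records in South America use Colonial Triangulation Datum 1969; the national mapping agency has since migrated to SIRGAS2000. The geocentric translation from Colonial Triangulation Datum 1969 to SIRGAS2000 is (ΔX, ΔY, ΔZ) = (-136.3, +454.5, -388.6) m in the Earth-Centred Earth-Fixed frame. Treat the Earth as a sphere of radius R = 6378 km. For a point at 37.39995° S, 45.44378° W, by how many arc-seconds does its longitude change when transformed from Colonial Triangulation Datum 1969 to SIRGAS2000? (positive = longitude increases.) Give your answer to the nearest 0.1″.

sin φ = -0.607375, cos φ = 0.794415, sin λ = -0.712562, cos λ = 0.701609.
East component: ΔE = −sin λ·ΔX + cos λ·ΔY = −(-0.712562)(-136.3) + (0.701609)(454.5) = 221.76 m.
1° of latitude spans πR/180 = 111317 m; at latitude φ, 1° of longitude spans that × cos φ = 88432.0 m, so Δλ = 221.76 / 88432.0 × 3600 = 9.028″.

Δλ = 9.0″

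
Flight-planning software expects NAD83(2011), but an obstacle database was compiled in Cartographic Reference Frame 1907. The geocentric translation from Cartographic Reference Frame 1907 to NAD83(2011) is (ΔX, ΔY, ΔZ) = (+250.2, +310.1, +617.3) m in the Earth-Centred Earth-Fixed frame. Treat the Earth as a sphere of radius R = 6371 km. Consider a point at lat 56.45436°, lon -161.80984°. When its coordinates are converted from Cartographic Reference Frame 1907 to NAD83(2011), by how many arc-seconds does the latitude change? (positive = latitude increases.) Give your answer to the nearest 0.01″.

Δφ = 20.07″

sin φ = 0.833446, cos φ = 0.552601, sin λ = -0.312172, cos λ = -0.950026.
North component: ΔN = −sin φ cos λ·ΔX − sin φ sin λ·ΔY + cos φ·ΔZ = −(0.833446)(-0.950026)(250.2) − (0.833446)(-0.312172)(310.1) + (0.552601)(617.3) = 619.91 m.
1° of latitude spans πR/180 = 111195 m, so Δφ = 619.91 / 111195 × 3600 = 20.070″.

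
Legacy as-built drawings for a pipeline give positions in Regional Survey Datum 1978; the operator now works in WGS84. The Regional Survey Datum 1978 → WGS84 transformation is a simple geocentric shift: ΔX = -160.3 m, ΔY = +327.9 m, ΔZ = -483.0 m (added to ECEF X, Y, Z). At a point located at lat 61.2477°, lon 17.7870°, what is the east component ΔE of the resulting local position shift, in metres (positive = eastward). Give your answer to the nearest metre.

ΔE = 361 m

The local east axis at (φ, λ) is (−sin λ, cos λ, 0), so ΔE = −sin(17.7870°)·(-160.3) + cos(17.7870°)·327.9 = 361.19 m.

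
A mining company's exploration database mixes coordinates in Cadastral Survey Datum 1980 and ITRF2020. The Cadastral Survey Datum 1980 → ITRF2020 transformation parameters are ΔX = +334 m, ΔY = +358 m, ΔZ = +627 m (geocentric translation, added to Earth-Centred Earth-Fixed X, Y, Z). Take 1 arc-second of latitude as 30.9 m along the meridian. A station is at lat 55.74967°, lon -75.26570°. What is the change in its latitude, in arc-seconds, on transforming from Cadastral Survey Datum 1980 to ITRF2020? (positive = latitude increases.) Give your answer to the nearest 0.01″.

Δφ = 18.41″

sin φ = 0.826587, cos φ = 0.562810, sin λ = -0.967116, cos λ = 0.254337.
North component: ΔN = −sin φ cos λ·ΔX − sin φ sin λ·ΔY + cos φ·ΔZ = −(0.826587)(0.254337)(334) − (0.826587)(-0.967116)(358) + (0.562810)(627) = 568.85 m.
1° of latitude spans 3600 × 30.90 = 111240 m, so Δφ = 568.85 / 111240 × 3600 = 18.409″.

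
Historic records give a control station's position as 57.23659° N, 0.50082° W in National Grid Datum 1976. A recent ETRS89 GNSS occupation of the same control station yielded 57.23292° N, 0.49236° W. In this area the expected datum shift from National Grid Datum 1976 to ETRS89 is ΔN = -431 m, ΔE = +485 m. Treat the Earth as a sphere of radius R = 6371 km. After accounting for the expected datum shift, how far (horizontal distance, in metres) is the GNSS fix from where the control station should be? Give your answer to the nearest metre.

Observed coordinate differences: Δφ = -0.00367°, Δλ = +0.00846°.
Converting to metres (1° lat = 111195 m, cos φ = 0.541171): observed ΔN = -408.1 m, observed ΔE = 509.1 m.
Subtracting the expected shift leaves a residual of -408.1 − (-431) = 22.9 m north and 509.1 − (485) = 24.1 m east.
Residual distance = √(22.9² + 24.1²) = 33.2 m.

33 m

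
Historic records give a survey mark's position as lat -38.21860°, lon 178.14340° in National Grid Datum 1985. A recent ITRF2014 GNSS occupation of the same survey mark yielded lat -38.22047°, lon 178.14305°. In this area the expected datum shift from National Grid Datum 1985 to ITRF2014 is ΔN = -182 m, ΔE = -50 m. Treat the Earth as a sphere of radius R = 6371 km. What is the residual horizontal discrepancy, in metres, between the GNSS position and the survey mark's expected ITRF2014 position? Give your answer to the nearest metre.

Observed coordinate differences: Δφ = -0.00187°, Δλ = -0.00035°.
Converting to metres (1° lat = 111195 m, cos φ = 0.785656): observed ΔN = -207.9 m, observed ΔE = -30.6 m.
Subtracting the expected shift leaves a residual of -207.9 − (-182) = -25.9 m north and -30.6 − (-50) = 19.4 m east.
Residual distance = √((-25.9)² + 19.4²) = 32.4 m.

32 m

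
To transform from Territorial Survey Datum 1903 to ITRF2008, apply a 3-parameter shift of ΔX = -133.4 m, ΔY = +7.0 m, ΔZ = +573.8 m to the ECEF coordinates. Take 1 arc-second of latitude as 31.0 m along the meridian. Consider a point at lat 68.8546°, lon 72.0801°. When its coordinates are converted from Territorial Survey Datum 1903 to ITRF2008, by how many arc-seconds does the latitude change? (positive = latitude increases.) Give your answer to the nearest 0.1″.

sin φ = 0.932668, cos φ = 0.360736, sin λ = 0.951488, cos λ = 0.307687.
North component: ΔN = −sin φ cos λ·ΔX − sin φ sin λ·ΔY + cos φ·ΔZ = −(0.932668)(0.307687)(-133.4) − (0.932668)(0.951488)(7.0) + (0.360736)(573.8) = 239.06 m.
1° of latitude spans 3600 × 31.00 = 111600 m, so Δφ = 239.06 / 111600 × 3600 = 7.712″.

Δφ = 7.7″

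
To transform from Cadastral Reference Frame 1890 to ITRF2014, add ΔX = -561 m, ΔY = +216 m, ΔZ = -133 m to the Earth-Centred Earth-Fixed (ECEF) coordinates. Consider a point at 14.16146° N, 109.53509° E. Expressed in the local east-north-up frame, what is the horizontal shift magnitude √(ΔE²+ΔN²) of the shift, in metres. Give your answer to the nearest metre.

At φ = 14.16146°, λ = 109.53509°: sin φ = 0.244655, cos φ = 0.969610, sin λ = 0.942437, cos λ = -0.334384.
ΔE = −sin λ·ΔX + cos λ·ΔY = −(0.942437)·(-561) + (-0.334384)·(216) = 456.48 m.
ΔN = −sin φ cos λ·ΔX − sin φ sin λ·ΔY + cos φ·ΔZ = −(0.244655)(-0.334384)(-561) − (0.244655)(0.942437)(216) + (0.969610)(-133) = -224.66 m.
Horizontal magnitude = √(ΔE² + ΔN²) = √(456.48² + (-224.66)²) = 508.77 m.

509 m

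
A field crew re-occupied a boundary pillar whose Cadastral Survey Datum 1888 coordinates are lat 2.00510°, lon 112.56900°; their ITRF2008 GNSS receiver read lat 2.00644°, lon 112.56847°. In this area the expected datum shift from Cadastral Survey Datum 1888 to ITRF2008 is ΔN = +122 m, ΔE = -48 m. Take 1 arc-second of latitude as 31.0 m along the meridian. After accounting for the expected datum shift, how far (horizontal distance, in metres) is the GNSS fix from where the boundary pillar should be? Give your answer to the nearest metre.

Observed coordinate differences: Δφ = +0.00134°, Δλ = -0.00053°.
Converting to metres (1° lat = 111600 m, cos φ = 0.999388): observed ΔN = 149.5 m, observed ΔE = -59.1 m.
Subtracting the expected shift leaves a residual of 149.5 − (122) = 27.5 m north and -59.1 − (-48) = -11.1 m east.
Residual distance = √(27.5² + (-11.1)²) = 29.7 m.

30 m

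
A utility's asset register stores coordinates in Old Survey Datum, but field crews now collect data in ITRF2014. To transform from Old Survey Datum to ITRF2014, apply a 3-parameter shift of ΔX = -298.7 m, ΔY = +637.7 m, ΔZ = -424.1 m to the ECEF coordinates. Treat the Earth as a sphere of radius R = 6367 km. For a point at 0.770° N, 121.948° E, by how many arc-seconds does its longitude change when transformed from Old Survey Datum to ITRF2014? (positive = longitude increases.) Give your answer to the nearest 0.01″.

Δλ = -2.72″

sin φ = 0.013439, cos φ = 0.999910, sin λ = 0.848529, cos λ = -0.529149.
East component: ΔE = −sin λ·ΔX + cos λ·ΔY = −(0.848529)(-298.7) + (-0.529149)(637.7) = -83.98 m.
1° of latitude spans πR/180 = 111125 m; at latitude φ, 1° of longitude spans that × cos φ = 111115.1 m, so Δλ = -83.98 / 111115.1 × 3600 = -2.721″.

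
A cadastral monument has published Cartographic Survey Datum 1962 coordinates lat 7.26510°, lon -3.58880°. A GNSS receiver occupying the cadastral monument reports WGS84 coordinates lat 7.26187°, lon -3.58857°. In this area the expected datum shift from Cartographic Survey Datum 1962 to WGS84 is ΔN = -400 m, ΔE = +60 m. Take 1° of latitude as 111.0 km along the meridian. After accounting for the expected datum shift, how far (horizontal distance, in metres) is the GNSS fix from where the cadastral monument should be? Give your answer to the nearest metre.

Observed coordinate differences: Δφ = -0.00323°, Δλ = +0.00023°.
Converting to metres (1° lat = 111000 m, cos φ = 0.991972): observed ΔN = -358.5 m, observed ΔE = 25.3 m.
Subtracting the expected shift leaves a residual of -358.5 − (-400) = 41.5 m north and 25.3 − (60) = -34.7 m east.
Residual distance = √(41.5² + (-34.7)²) = 54.1 m.

54 m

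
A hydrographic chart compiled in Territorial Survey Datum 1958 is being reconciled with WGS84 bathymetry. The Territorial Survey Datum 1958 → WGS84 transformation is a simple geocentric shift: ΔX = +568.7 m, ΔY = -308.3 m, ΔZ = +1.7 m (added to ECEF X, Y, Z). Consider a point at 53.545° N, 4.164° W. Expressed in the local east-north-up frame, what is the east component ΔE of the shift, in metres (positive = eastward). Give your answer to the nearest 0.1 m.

ΔE = -266.2 m

The local east axis at (φ, λ) is (−sin λ, cos λ, 0), so ΔE = −sin(-4.164°)·568.7 + cos(-4.164°)·(-308.3) = -266.19 m.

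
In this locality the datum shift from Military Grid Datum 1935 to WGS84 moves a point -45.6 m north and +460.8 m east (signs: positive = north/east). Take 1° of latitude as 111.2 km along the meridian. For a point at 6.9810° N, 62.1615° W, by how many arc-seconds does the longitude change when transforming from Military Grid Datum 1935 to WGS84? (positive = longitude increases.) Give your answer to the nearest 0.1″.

Δλ = 15.0″

At latitude 6.9810°, cos φ = 0.992587.
1° of longitude at this latitude = 111.2 × cos φ = 110.38 km, so Δλ = 460.8 / 110375.6 = 0.0041748° = 15.029″.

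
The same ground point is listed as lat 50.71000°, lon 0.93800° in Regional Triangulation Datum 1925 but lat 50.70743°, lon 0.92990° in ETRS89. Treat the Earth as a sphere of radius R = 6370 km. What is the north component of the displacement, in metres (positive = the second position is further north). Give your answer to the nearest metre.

Δφ = 50.70743° − 50.71000° = -0.00257°; Δλ = 0.92990° − 0.93800° = -0.00810°.
1° along a meridian = πR/180 = 111177 m.
ΔN = Δφ × 111177 = -285.7 m; ΔE = Δλ × 111177 × cos(50.71000°) = -0.00810 × 111177 × 0.633246 = -570.3 m.

ΔN = -286 m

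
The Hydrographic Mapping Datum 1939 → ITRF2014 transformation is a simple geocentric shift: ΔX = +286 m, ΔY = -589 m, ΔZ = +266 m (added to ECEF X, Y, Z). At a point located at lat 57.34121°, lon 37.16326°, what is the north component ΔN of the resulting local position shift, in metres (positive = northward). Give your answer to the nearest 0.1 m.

The local north axis is (−sin φ cos λ, −sin φ sin λ, cos φ), giving ΔN = -191.884 + 299.554 + 143.543 = 251.21 m.

ΔN = 251.2 m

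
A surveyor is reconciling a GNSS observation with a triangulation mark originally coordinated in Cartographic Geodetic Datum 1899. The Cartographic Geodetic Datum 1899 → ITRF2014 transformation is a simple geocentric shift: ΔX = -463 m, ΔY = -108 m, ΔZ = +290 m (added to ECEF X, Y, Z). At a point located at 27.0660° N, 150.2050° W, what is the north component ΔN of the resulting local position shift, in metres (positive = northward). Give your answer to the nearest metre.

ΔN = 51 m

The local north axis is (−sin φ cos λ, −sin φ sin λ, cos φ), giving ΔN = -182.824 − 24.418 + 258.240 = 51.00 m.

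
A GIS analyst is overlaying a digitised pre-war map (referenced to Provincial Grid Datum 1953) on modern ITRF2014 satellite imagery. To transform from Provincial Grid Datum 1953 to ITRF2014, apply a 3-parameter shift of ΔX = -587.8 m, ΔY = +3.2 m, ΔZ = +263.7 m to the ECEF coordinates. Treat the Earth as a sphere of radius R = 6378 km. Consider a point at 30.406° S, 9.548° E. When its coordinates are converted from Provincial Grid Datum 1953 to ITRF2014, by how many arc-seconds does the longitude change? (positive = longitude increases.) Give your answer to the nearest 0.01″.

sin φ = -0.506124, cos φ = 0.862461, sin λ = 0.165874, cos λ = 0.986147.
East component: ΔE = −sin λ·ΔX + cos λ·ΔY = −(0.165874)(-587.8) + (0.986147)(3.2) = 100.66 m.
1° of latitude spans πR/180 = 111317 m; at latitude φ, 1° of longitude spans that × cos φ = 96006.6 m, so Δλ = 100.66 / 96006.6 × 3600 = 3.774″.

Δλ = 3.77″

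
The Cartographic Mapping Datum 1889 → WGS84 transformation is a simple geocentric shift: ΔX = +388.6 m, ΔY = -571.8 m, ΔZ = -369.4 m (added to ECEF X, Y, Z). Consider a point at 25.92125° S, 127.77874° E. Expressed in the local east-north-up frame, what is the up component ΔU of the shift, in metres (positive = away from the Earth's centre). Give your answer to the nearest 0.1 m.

At φ = -25.92125°, λ = 127.77874°: sin φ = -0.437135, cos φ = 0.899396, sin λ = 0.790382, cos λ = -0.612614.
ΔU = cos φ cos λ·ΔX + cos φ sin λ·ΔY + sin φ·ΔZ = (0.899396)(-0.612614)(388.6) + (0.899396)(0.790382)(-571.8) + (-0.437135)(-369.4) = -459.11 m.

ΔU = -459.1 m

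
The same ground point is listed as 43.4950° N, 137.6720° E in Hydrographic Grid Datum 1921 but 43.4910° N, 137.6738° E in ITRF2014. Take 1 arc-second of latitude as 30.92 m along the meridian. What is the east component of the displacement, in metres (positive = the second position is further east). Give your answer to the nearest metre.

ΔE = 145 m

Δφ = 43.4910° − 43.4950° = -0.0040°; Δλ = 137.6738° − 137.6720° = +0.0018°.
1° of latitude = 3600 × 30.92 = 111312 m.
ΔN = Δφ × 111312 = -445.2 m; ΔE = Δλ × 111312 × cos(43.4950°) = +0.0018 × 111312 × 0.725434 = 145.3 m.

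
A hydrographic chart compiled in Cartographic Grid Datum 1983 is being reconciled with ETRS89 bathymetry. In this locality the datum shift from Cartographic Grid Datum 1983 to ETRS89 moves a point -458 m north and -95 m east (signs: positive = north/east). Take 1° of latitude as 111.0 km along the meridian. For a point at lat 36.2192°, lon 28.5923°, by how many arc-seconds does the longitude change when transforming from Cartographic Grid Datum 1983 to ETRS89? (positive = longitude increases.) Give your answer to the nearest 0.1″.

Δλ = -3.8″

At latitude 36.2192°, cos φ = 0.806762.
1° of longitude at this latitude = 111.0 × cos φ = 89.55 km, so Δλ = -95.0 / 89550.6 = -0.0010609° = -3.819″.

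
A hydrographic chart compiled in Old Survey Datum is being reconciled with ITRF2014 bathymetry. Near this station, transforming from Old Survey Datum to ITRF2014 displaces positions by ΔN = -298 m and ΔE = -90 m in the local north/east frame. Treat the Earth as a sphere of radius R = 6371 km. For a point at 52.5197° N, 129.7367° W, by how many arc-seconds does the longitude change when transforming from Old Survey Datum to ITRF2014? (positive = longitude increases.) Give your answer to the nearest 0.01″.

At latitude 52.5197°, cos φ = 0.608489.
One radian of longitude at latitude φ spans R cos φ, so Δλ = ΔE / (R cos φ) = -90.0 / (6371000 × 0.608489) = -2.3216e-05 rad = -4.789″.

Δλ = -4.79″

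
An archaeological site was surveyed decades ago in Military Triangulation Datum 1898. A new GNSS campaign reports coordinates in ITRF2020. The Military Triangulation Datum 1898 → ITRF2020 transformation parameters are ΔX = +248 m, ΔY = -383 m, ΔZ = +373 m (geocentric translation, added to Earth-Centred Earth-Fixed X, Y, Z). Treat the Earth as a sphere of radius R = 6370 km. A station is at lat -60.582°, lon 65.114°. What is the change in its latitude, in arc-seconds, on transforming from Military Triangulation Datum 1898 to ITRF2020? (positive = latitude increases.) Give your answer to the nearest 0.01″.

Δφ = -0.92″

sin φ = -0.871060, cos φ = 0.491177, sin λ = 0.907147, cos λ = 0.420814.
North component: ΔN = −sin φ cos λ·ΔX − sin φ sin λ·ΔY + cos φ·ΔZ = −(-0.871060)(0.420814)(248) − (-0.871060)(0.907147)(-383) + (0.491177)(373) = -28.52 m.
1° of latitude spans πR/180 = 111177 m, so Δφ = -28.52 / 111177 × 3600 = -0.924″.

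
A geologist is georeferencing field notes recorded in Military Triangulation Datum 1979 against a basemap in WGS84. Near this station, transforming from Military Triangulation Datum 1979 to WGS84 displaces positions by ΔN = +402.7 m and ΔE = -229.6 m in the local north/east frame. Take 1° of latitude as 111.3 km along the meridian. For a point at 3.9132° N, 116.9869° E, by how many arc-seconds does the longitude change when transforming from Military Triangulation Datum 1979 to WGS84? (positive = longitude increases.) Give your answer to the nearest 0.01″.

Δλ = -7.44″

At latitude 3.9132°, cos φ = 0.997669.
1° of longitude at this latitude = 111.3 × cos φ = 111.04 km, so Δλ = -229.6 / 111040.5 = -0.0020677° = -7.444″.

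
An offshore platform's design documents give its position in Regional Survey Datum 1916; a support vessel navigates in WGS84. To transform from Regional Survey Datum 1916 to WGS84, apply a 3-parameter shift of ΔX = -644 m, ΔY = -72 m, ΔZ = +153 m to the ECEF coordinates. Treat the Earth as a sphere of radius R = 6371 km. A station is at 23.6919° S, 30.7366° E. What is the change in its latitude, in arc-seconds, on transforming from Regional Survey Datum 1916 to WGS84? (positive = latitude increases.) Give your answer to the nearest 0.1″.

sin φ = -0.401818, cos φ = 0.915719, sin λ = 0.511092, cos λ = 0.859526.
North component: ΔN = −sin φ cos λ·ΔX − sin φ sin λ·ΔY + cos φ·ΔZ = −(-0.401818)(0.859526)(-644) − (-0.401818)(0.511092)(-72) + (0.915719)(153) = -97.10 m.
1° of latitude spans πR/180 = 111195 m, so Δφ = -97.10 / 111195 × 3600 = -3.144″.

Δφ = -3.1″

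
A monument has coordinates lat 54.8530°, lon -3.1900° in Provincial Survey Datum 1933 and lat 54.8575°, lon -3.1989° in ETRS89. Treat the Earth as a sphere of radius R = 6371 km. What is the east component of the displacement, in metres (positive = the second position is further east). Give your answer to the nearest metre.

ΔE = -570 m

Δφ = 54.8575° − 54.8530° = +0.0045°; Δλ = -3.1989° − -3.1900° = -0.0089°.
1° along a meridian = πR/180 = 111195 m.
ΔN = Δφ × 111195 = 500.4 m; ΔE = Δλ × 111195 × cos(54.8530°) = -0.0089 × 111195 × 0.575676 = -569.7 m.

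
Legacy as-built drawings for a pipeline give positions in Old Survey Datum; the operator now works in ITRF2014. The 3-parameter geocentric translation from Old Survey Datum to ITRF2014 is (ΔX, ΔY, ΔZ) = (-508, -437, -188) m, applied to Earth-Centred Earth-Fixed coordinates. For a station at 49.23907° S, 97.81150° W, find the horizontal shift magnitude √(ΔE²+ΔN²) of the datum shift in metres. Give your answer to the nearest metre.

The local east axis at (φ, λ) is (−sin λ, cos λ, 0), so ΔE = −sin(-97.81150°)·(-508) + cos(-97.81150°)·(-437) = -443.89 m.
The local north axis is (−sin φ cos λ, −sin φ sin λ, cos φ), giving ΔN = 52.297 + 327.930 − 122.746 = 257.48 m.
Horizontal magnitude = √(ΔE² + ΔN²) = √((-443.89)² + 257.48²) = 513.16 m.

513 m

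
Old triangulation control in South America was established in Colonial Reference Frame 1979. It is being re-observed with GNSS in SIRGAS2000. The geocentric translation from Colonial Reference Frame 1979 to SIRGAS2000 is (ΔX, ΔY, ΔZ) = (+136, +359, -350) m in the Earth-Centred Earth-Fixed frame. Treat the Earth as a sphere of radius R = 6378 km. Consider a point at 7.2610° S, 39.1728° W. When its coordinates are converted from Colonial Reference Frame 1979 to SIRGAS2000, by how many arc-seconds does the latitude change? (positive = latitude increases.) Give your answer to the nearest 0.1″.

sin φ = -0.126389, cos φ = 0.991981, sin λ = -0.631661, cos λ = 0.775244.
North component: ΔN = −sin φ cos λ·ΔX − sin φ sin λ·ΔY + cos φ·ΔZ = −(-0.126389)(0.775244)(136) − (-0.126389)(-0.631661)(359) + (0.991981)(-350) = -362.53 m.
1° of latitude spans πR/180 = 111317 m, so Δφ = -362.53 / 111317 × 3600 = -11.724″.

Δφ = -11.7″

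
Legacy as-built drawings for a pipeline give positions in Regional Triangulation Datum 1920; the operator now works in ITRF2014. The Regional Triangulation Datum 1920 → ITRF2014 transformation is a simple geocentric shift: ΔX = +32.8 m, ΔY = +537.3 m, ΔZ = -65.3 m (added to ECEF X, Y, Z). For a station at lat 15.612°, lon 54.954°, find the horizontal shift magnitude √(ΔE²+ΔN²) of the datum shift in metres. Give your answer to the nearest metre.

The local east axis at (φ, λ) is (−sin λ, cos λ, 0), so ΔE = −sin(54.954°)·32.8 + cos(54.954°)·537.3 = 281.68 m.
The local north axis is (−sin φ cos λ, −sin φ sin λ, cos φ), giving ΔN = -5.069 − 118.382 − 62.891 = -186.34 m.
Horizontal magnitude = √(ΔE² + ΔN²) = √(281.68² + (-186.34)²) = 337.74 m.

338 m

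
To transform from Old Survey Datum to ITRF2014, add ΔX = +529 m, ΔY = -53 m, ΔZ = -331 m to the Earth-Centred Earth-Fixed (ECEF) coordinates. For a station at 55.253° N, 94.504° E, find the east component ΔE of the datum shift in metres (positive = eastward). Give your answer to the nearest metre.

ΔE = -523 m

The local east axis at (φ, λ) is (−sin λ, cos λ, 0), so ΔE = −sin(94.504°)·529 + cos(94.504°)·(-53) = -523.20 m.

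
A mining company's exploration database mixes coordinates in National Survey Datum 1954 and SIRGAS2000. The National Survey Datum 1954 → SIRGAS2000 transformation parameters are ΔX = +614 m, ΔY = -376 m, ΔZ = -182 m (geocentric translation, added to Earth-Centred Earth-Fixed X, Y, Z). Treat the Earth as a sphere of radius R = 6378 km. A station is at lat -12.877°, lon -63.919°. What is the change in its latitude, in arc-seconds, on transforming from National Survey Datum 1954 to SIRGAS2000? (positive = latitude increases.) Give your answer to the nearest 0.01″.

Δφ = -1.36″

sin φ = -0.222859, cos φ = 0.974851, sin λ = -0.898173, cos λ = 0.439641.
North component: ΔN = −sin φ cos λ·ΔX − sin φ sin λ·ΔY + cos φ·ΔZ = −(-0.222859)(0.439641)(614) − (-0.222859)(-0.898173)(-376) + (0.974851)(-182) = -42.00 m.
1° of latitude spans πR/180 = 111317 m, so Δφ = -42.00 / 111317 × 3600 = -1.358″.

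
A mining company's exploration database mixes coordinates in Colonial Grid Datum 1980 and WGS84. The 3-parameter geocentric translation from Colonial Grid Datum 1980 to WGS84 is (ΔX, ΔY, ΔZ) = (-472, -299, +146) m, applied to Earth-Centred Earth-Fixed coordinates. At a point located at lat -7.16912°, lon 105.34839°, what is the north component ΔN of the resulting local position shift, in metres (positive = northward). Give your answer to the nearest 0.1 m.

At φ = -7.16912°, λ = 105.34839°: sin φ = -0.124799, cos φ = 0.992182, sin λ = 0.964334, cos λ = -0.264688.
ΔN = −sin φ cos λ·ΔX − sin φ sin λ·ΔY + cos φ·ΔZ = −(-0.124799)(-0.264688)(-472) − (-0.124799)(0.964334)(-299) + (0.992182)(146) = 124.47 m.

ΔN = 124.5 m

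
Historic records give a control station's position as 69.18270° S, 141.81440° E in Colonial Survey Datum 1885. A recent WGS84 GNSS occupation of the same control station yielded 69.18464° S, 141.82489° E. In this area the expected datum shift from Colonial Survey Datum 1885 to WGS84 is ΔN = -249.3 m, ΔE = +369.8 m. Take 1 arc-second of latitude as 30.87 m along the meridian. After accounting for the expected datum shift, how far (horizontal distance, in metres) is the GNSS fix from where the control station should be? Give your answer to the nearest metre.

Observed coordinate differences: Δφ = -0.00194°, Δλ = +0.01049°.
Converting to metres (1° lat = 111132 m, cos φ = 0.355389): observed ΔN = -215.6 m, observed ΔE = 414.3 m.
Subtracting the expected shift leaves a residual of -215.6 − (-249.3) = 33.7 m north and 414.3 − (369.8) = 44.5 m east.
Residual distance = √(33.7² + 44.5²) = 55.8 m.

56 m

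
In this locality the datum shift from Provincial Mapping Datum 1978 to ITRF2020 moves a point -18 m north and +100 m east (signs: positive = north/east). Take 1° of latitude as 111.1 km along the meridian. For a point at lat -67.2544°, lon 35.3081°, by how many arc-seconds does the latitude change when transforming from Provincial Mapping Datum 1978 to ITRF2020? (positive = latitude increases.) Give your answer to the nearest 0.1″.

Δφ = -0.6″

1° of latitude = 111.1 km, so Δφ = -18.0 / 111100 = -0.0001620° = -0.583″.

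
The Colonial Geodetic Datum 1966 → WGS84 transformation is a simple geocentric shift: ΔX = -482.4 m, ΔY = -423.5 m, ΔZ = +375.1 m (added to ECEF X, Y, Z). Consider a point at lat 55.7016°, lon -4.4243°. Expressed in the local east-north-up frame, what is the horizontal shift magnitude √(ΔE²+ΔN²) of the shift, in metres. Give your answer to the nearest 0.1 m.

741.3 m

The local east axis at (φ, λ) is (−sin λ, cos λ, 0), so ΔE = −sin(-4.4243°)·(-482.4) + cos(-4.4243°)·(-423.5) = -459.45 m.
The local north axis is (−sin φ cos λ, −sin φ sin λ, cos φ), giving ΔN = 397.330 − 26.989 + 211.370 = 581.71 m.
Horizontal magnitude = √(ΔE² + ΔN²) = √((-459.45)² + 581.71²) = 741.27 m.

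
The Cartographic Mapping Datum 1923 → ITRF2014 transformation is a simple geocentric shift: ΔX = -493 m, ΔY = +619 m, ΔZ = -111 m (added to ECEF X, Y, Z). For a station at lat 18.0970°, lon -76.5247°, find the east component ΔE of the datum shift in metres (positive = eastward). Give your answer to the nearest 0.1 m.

ΔE = -335.2 m

At φ = 18.0970°, λ = -76.5247°: sin φ = 0.310627, cos φ = 0.950532, sin λ = -0.972470, cos λ = 0.233026.
ΔE = −sin λ·ΔX + cos λ·ΔY = −(-0.972470)·(-493) + (0.233026)·(619) = -335.18 m.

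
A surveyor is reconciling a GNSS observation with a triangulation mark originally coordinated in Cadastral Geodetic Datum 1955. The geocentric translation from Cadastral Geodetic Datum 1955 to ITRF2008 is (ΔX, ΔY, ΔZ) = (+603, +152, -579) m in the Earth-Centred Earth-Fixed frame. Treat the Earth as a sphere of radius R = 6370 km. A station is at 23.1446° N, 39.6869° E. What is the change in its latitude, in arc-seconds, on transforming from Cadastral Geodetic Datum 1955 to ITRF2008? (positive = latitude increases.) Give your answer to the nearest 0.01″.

sin φ = 0.393053, cos φ = 0.919516, sin λ = 0.638592, cos λ = 0.769546.
North component: ΔN = −sin φ cos λ·ΔX − sin φ sin λ·ΔY + cos φ·ΔZ = −(0.393053)(0.769546)(603) − (0.393053)(0.638592)(152) + (0.919516)(-579) = -752.94 m.
1° of latitude spans πR/180 = 111177 m, so Δφ = -752.94 / 111177 × 3600 = -24.381″.

Δφ = -24.38″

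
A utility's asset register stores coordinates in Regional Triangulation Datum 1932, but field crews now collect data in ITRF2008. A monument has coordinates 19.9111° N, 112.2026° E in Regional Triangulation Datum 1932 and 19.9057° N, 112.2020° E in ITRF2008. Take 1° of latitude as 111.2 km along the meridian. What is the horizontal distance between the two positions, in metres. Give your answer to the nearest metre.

604 m

Δφ = 19.9057° − 19.9111° = -0.0054°; Δλ = 112.2020° − 112.2026° = -0.0006°.
ΔN = Δφ × 111200 = -600.5 m; ΔE = Δλ × 111200 × cos(19.9111°) = -0.0006 × 111200 × 0.940222 = -62.7 m.
Distance = √(ΔE² + ΔN²) = √((-62.7)² + (-600.5)²) = 603.7 m.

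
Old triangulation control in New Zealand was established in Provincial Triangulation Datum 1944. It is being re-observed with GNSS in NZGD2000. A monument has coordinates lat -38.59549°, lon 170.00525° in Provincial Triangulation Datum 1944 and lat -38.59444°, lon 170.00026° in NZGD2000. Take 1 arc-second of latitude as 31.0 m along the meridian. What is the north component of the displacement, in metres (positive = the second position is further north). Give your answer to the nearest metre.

Δφ = -38.59444° − -38.59549° = +0.00105°; Δλ = 170.00026° − 170.00525° = -0.00499°.
1° of latitude = 3600 × 31.00 = 111600 m.
ΔN = Δφ × 111600 = 117.2 m; ΔE = Δλ × 111600 × cos(-38.59549°) = -0.00499 × 111600 × 0.781570 = -435.2 m.

ΔN = 117 m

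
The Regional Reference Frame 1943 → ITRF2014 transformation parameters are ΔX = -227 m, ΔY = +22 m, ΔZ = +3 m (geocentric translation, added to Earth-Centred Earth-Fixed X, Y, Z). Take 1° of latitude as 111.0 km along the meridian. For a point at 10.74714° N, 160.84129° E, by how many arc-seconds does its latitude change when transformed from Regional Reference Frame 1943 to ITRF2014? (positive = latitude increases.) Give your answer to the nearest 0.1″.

Δφ = -1.2″

sin φ = 0.186475, cos φ = 0.982460, sin λ = 0.328186, cos λ = -0.944613.
North component: ΔN = −sin φ cos λ·ΔX − sin φ sin λ·ΔY + cos φ·ΔZ = −(0.186475)(-0.944613)(-227) − (0.186475)(0.328186)(22) + (0.982460)(3) = -38.38 m.
1° of latitude spans 111000 m, so Δφ = -38.38 / 111000 × 3600 = -1.245″.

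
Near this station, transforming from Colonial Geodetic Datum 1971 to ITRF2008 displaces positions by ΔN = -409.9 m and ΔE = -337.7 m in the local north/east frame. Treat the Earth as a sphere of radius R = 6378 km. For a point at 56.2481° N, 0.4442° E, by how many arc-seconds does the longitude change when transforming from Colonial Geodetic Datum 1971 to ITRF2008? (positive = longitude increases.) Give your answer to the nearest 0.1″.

Δλ = -19.7″

At latitude 56.2481°, cos φ = 0.555598.
One radian of longitude at latitude φ spans R cos φ, so Δλ = ΔE / (R cos φ) = -337.7 / (6378000 × 0.555598) = -9.5298e-05 rad = -19.657″.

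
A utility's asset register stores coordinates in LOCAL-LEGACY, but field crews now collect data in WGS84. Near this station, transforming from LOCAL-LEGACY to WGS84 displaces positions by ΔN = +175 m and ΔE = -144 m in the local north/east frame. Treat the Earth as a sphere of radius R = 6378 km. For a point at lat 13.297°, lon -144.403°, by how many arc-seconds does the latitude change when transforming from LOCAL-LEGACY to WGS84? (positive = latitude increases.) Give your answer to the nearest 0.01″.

Δφ = 5.66″

On a sphere of radius R, 1 rad of latitude = R, so Δφ = ΔN / R = 175.0 / 6378000 = 2.7438e-05 rad = 5.660″.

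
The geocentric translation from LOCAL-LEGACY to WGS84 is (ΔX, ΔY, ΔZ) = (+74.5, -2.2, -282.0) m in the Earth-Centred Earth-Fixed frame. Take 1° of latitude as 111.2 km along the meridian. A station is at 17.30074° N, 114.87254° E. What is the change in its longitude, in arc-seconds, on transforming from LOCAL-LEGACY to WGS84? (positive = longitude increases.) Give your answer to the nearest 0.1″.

sin φ = 0.297387, cos φ = 0.954757, sin λ = 0.907246, cos λ = -0.420601.
East component: ΔE = −sin λ·ΔX + cos λ·ΔY = −(0.907246)(74.5) + (-0.420601)(-2.2) = -66.66 m.
1° of latitude spans 111200 m; at latitude φ, 1° of longitude spans that × cos φ = 106169.0 m, so Δλ = -66.66 / 106169.0 × 3600 = -2.260″.

Δλ = -2.3″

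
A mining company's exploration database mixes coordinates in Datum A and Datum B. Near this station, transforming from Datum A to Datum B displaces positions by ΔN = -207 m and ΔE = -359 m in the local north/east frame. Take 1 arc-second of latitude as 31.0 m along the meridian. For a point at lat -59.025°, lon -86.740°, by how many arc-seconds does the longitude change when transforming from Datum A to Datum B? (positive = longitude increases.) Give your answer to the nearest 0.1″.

At latitude -59.025°, cos φ = 0.514664.
1″ of longitude at this latitude = 31.00 × cos φ = 15.9546 m, so Δλ = -359.0 / 15.9546 = -22.501″.

Δλ = -22.5″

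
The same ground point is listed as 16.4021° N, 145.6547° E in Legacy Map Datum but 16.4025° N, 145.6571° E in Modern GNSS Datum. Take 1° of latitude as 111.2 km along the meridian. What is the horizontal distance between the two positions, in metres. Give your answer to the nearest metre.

Δφ = 16.4025° − 16.4021° = +0.0004°; Δλ = 145.6571° − 145.6547° = +0.0024°.
ΔN = Δφ × 111200 = 44.5 m; ΔE = Δλ × 111200 × cos(16.4021°) = +0.0024 × 111200 × 0.959304 = 256.0 m.
Distance = √(ΔE² + ΔN²) = √(256.0² + 44.5²) = 259.9 m.

260 m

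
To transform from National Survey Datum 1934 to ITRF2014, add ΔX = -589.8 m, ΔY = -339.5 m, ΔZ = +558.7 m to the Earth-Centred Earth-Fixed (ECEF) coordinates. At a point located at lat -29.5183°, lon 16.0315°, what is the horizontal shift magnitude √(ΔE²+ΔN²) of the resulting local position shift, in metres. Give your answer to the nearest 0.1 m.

The local east axis at (φ, λ) is (−sin λ, cos λ, 0), so ΔE = −sin(16.0315°)·(-589.8) + cos(16.0315°)·(-339.5) = -163.41 m.
The local north axis is (−sin φ cos λ, −sin φ sin λ, cos φ), giving ΔN = -279.294 − 46.195 + 486.180 = 160.69 m.
Horizontal magnitude = √(ΔE² + ΔN²) = √((-163.41)² + 160.69²) = 229.19 m.

229.2 m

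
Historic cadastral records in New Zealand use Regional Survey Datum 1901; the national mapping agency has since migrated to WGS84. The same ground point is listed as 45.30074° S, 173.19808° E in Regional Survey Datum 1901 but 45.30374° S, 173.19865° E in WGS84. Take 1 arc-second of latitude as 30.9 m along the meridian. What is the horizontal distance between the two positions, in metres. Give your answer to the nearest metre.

Δφ = -45.30374° − -45.30074° = -0.00300°; Δλ = 173.19865° − 173.19808° = +0.00057°.
1° of latitude = 3600 × 30.90 = 111240 m.
ΔN = Δφ × 111240 = -333.7 m; ΔE = Δλ × 111240 × cos(-45.30074°) = +0.00057 × 111240 × 0.703386 = 44.6 m.
Distance = √(ΔE² + ΔN²) = √(44.6² + (-333.7)²) = 336.7 m.

337 m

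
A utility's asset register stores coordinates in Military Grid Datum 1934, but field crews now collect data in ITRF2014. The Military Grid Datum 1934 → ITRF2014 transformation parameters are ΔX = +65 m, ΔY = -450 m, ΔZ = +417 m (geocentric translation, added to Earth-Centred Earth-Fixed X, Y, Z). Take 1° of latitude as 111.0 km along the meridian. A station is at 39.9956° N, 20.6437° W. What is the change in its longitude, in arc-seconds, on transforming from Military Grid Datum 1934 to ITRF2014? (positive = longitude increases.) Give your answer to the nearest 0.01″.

Δλ = -16.86″

sin φ = 0.642729, cos φ = 0.766094, sin λ = -0.352555, cos λ = 0.935791.
East component: ΔE = −sin λ·ΔX + cos λ·ΔY = −(-0.352555)(65) + (0.935791)(-450) = -398.19 m.
1° of latitude spans 111000 m; at latitude φ, 1° of longitude spans that × cos φ = 85036.4 m, so Δλ = -398.19 / 85036.4 × 3600 = -16.857″.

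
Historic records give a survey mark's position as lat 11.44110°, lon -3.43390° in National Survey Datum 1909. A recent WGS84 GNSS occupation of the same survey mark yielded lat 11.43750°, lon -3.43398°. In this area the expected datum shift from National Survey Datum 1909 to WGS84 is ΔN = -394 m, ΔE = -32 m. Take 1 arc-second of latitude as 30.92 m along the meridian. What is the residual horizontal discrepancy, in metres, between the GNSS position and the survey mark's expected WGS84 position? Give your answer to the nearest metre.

24 m

Observed coordinate differences: Δφ = -0.00360°, Δλ = -0.00008°.
Converting to metres (1° lat = 111312 m, cos φ = 0.980129): observed ΔN = -400.7 m, observed ΔE = -8.7 m.
Subtracting the expected shift leaves a residual of -400.7 − (-394) = -6.7 m north and -8.7 − (-32) = 23.3 m east.
Residual distance = √((-6.7)² + 23.3²) = 24.2 m.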